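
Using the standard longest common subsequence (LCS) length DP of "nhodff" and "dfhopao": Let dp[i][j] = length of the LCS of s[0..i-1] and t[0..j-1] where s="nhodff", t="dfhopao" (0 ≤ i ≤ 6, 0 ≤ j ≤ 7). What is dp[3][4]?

   ''  d  f  h  o  p  a  o
''  0  0  0  0  0  0  0  0
 n  0  0  0  0  0  0  0  0
 h  0  0  0  1  1  1  1  1
 o  0  0  0  1  2  2  2  2
 d  0  1  1  1  2  2  2  2
 f  0  1  2  2  2  2  2  2
 f  0  1  2  2  2  2  2  2

2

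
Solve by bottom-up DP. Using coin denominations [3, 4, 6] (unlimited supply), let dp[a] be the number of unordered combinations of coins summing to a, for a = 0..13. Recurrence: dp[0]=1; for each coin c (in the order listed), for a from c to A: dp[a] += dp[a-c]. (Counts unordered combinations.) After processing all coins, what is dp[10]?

after  coin     0     1     2     3     4     5     6     7     8     9    10    11    12    13
          3     1     0     0     1     0     0     1     0     0     1     0     0     1     0
          4     1     0     0     1     1     0     1     1     1     1     1     1     2     1
          6     1     0     0     1     1     0     2     1     1     2     2     1     4     2

2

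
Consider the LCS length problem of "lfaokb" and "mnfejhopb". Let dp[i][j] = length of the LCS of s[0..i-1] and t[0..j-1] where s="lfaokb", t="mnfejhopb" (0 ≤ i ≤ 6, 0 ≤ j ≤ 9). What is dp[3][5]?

1

   ''  m  n  f  e  j  h  o  p  b
''  0  0  0  0  0  0  0  0  0  0
 l  0  0  0  0  0  0  0  0  0  0
 f  0  0  0  1  1  1  1  1  1  1
 a  0  0  0  1  1  1  1  1  1  1
 o  0  0  0  1  1  1  1  2  2  2
 k  0  0  0  1  1  1  1  2  2  2
 b  0  0  0  1  1  1  1  2  2  3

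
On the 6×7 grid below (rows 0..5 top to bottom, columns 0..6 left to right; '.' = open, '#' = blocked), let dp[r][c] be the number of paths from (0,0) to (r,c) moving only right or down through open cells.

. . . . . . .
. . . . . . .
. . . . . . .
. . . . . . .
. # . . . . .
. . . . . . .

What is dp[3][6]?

r\c   0   1   2   3   4   5   6
  0   1   1   1   1   1   1   1
  1   1   2   3   4   5   6   7
  2   1   3   6  10  15  21  28
  3   1   4  10  20  35  56  84
  4   1   0  10  30  65 121 205
  5   1   1  11  41 106 227 432

84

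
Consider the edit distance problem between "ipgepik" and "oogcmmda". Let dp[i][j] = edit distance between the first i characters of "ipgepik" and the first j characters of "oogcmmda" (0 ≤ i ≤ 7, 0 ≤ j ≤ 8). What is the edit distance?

   ''  o  o  g  c  m  m  d  a
''  0  1  2  3  4  5  6  7  8
 i  1  1  2  3  4  5  6  7  8
 p  2  2  2  3  4  5  6  7  8
 g  3  3  3  2  3  4  5  6  7
 e  4  4  4  3  3  4  5  6  7
 p  5  5  5  4  4  4  5  6  7
 i  6  6  6  5  5  5  5  6  7
 k  7  7  7  6  6  6  6  6  7

7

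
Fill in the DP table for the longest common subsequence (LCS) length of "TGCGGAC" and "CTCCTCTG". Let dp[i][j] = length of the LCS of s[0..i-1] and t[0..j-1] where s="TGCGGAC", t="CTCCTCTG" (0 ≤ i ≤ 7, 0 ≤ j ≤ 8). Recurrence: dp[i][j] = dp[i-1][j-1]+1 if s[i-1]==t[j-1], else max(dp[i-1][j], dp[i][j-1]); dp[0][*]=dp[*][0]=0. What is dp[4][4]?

2

   ''  C  T  C  C  T  C  T  G
''  0  0  0  0  0  0  0  0  0
 T  0  0  1  1  1  1  1  1  1
 G  0  0  1  1  1  1  1  1  2
 C  0  1  1  2  2  2  2  2  2
 G  0  1  1  2  2  2  2  2  3
 G  0  1  1  2  2  2  2  2  3
 A  0  1  1  2  2  2  2  2  3
 C  0  1  1  2  3  3  3  3  3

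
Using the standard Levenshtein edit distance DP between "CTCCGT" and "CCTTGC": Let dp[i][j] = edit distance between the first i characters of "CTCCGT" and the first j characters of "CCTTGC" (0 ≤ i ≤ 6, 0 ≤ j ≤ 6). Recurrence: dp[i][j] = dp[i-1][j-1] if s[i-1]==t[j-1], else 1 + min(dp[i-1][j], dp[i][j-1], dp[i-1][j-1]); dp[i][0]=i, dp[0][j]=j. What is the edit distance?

   ''  C  C  T  T  G  C
''  0  1  2  3  4  5  6
 C  1  0  1  2  3  4  5
 T  2  1  1  1  2  3  4
 C  3  2  1  2  2  3  3
 C  4  3  2  2  3  3  3
 G  5  4  3  3  3  3  4
 T  6  5  4  3  3  4  4

4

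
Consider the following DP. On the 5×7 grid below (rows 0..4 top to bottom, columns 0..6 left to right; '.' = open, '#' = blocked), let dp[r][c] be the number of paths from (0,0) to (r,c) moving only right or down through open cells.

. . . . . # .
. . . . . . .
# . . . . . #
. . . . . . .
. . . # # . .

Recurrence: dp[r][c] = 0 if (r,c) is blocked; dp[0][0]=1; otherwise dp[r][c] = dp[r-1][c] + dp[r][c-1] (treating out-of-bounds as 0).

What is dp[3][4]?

30

r\c   0   1   2   3   4   5   6
  0   1   1   1   1   1   0   0
  1   1   2   3   4   5   5   5
  2   0   2   5   9  14  19   0
  3   0   2   7  16  30  49  49
  4   0   2   9   0   0  49  98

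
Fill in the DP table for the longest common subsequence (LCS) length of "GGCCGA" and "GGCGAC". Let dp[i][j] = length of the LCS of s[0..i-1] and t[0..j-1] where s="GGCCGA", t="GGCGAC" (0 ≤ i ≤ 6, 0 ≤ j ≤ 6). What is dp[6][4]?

4

   ''  G  G  C  G  A  C
''  0  0  0  0  0  0  0
 G  0  1  1  1  1  1  1
 G  0  1  2  2  2  2  2
 C  0  1  2  3  3  3  3
 C  0  1  2  3  3  3  4
 G  0  1  2  3  4  4  4
 A  0  1  2  3  4  5  5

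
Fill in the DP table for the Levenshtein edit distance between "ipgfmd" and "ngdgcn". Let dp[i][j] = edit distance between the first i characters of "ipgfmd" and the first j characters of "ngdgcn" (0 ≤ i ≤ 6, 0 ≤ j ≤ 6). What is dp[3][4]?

   ''  n  g  d  g  c  n
''  0  1  2  3  4  5  6
 i  1  1  2  3  4  5  6
 p  2  2  2  3  4  5  6
 g  3  3  2  3  3  4  5
 f  4  4  3  3  4  4  5
 m  5  5  4  4  4  5  5
 d  6  6  5  4  5  5  6

3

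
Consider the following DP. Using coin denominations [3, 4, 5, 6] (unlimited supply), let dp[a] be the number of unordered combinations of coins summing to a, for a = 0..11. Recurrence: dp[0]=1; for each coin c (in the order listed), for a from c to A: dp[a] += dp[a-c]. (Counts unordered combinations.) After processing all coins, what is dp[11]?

after  coin     0     1     2     3     4     5     6     7     8     9    10    11
          3     1     0     0     1     0     0     1     0     0     1     0     0
          4     1     0     0     1     1     0     1     1     1     1     1     1
          5     1     0     0     1     1     1     1     1     2     2     2     2
          6     1     0     0     1     1     1     2     1     2     3     3     3

3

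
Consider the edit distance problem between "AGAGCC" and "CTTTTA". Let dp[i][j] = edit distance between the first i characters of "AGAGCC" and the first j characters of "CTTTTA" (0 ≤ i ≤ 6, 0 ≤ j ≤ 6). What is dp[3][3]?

   ''  C  T  T  T  T  A
''  0  1  2  3  4  5  6
 A  1  1  2  3  4  5  5
 G  2  2  2  3  4  5  6
 A  3  3  3  3  4  5  5
 G  4  4  4  4  4  5  6
 C  5  4  5  5  5  5  6
 C  6  5  5  6  6  6  6

3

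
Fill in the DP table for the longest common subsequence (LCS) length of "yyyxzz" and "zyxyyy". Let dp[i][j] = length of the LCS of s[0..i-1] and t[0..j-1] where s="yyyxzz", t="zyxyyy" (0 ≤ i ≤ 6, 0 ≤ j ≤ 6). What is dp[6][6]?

3

   ''  z  y  x  y  y  y
''  0  0  0  0  0  0  0
 y  0  0  1  1  1  1  1
 y  0  0  1  1  2  2  2
 y  0  0  1  1  2  3  3
 x  0  0  1  2  2  3  3
 z  0  1  1  2  2  3  3
 z  0  1  1  2  2  3  3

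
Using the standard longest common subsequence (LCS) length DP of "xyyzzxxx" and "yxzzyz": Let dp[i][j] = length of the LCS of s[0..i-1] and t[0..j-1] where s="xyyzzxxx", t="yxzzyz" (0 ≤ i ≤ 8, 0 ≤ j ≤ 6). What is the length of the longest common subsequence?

3

   ''  y  x  z  z  y  z
''  0  0  0  0  0  0  0
 x  0  0  1  1  1  1  1
 y  0  1  1  1  1  2  2
 y  0  1  1  1  1  2  2
 z  0  1  1  2  2  2  3
 z  0  1  1  2  3  3  3
 x  0  1  2  2  3  3  3
 x  0  1  2  2  3  3  3
 x  0  1  2  2  3  3  3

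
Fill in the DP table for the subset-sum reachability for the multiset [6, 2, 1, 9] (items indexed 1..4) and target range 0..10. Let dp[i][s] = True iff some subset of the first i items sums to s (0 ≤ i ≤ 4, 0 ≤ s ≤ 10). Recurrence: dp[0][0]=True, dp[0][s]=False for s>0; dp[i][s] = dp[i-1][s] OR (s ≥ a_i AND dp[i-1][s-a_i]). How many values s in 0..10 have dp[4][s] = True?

9

i\s   0   1   2   3   4   5   6   7   8   9  10
  0   T   F   F   F   F   F   F   F   F   F   F
  1   T   F   F   F   F   F   T   F   F   F   F
  2   T   F   T   F   F   F   T   F   T   F   F
  3   T   T   T   T   F   F   T   T   T   T   F
  4   T   T   T   T   F   F   T   T   T   T   T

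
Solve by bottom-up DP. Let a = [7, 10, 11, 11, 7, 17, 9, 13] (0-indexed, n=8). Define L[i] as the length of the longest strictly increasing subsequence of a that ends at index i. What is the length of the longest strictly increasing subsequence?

4

   i    0    1    2    3    4    5    6    7
a[i]    7   10   11   11    7   17    9   13
L[i]    1    2    3    3    1    4    2    4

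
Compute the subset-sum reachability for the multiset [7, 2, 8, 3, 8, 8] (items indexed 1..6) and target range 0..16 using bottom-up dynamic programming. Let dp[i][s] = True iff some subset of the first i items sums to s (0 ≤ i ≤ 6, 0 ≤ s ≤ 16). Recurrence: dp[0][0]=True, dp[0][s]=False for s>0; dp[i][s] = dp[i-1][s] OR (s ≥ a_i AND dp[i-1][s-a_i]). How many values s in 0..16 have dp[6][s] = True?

13

i\s   0   1   2   3   4   5   6   7   8   9  10  11  12  13  14  15  16
  0   T   F   F   F   F   F   F   F   F   F   F   F   F   F   F   F   F
  1   T   F   F   F   F   F   F   T   F   F   F   F   F   F   F   F   F
  2   T   F   T   F   F   F   F   T   F   T   F   F   F   F   F   F   F
  3   T   F   T   F   F   F   F   T   T   T   T   F   F   F   F   T   F
  4   T   F   T   T   F   T   F   T   T   T   T   T   T   T   F   T   F
  5   T   F   T   T   F   T   F   T   T   T   T   T   T   T   F   T   T
  6   T   F   T   T   F   T   F   T   T   T   T   T   T   T   F   T   T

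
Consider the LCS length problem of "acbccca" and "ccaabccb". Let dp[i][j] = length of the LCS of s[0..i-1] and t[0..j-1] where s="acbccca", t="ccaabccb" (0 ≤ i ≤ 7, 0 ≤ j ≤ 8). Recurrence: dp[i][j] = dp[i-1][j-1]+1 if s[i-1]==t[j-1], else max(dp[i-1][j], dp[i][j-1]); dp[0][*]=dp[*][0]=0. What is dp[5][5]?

   ''  c  c  a  a  b  c  c  b
''  0  0  0  0  0  0  0  0  0
 a  0  0  0  1  1  1  1  1  1
 c  0  1  1  1  1  1  2  2  2
 b  0  1  1  1  1  2  2  2  3
 c  0  1  2  2  2  2  3  3  3
 c  0  1  2  2  2  2  3  4  4
 c  0  1  2  2  2  2  3  4  4
 a  0  1  2  3  3  3  3  4  4

2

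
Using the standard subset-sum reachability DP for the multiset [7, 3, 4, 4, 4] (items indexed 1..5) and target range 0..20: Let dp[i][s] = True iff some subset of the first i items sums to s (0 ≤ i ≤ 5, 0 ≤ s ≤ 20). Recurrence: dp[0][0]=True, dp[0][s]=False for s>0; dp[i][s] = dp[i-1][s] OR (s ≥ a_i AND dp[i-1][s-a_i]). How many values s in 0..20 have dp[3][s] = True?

i\s   0   1   2   3   4   5   6   7   8   9  10  11  12  13  14  15  16  17  18  19  20
  0   T   F   F   F   F   F   F   F   F   F   F   F   F   F   F   F   F   F   F   F   F
  1   T   F   F   F   F   F   F   T   F   F   F   F   F   F   F   F   F   F   F   F   F
  2   T   F   F   T   F   F   F   T   F   F   T   F   F   F   F   F   F   F   F   F   F
  3   T   F   F   T   T   F   F   T   F   F   T   T   F   F   T   F   F   F   F   F   F
  4   T   F   F   T   T   F   F   T   T   F   T   T   F   F   T   T   F   F   T   F   F
  5   T   F   F   T   T   F   F   T   T   F   T   T   T   F   T   T   F   F   T   T   F

7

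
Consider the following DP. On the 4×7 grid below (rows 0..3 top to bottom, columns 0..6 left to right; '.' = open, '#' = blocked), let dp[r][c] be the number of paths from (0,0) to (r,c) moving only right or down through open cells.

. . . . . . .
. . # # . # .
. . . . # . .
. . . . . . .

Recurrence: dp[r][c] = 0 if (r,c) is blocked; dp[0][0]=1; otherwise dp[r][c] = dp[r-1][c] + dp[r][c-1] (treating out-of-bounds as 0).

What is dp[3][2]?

r\c   0   1   2   3   4   5   6
  0   1   1   1   1   1   1   1
  1   1   2   0   0   1   0   1
  2   1   3   3   3   0   0   1
  3   1   4   7  10  10  10  11

7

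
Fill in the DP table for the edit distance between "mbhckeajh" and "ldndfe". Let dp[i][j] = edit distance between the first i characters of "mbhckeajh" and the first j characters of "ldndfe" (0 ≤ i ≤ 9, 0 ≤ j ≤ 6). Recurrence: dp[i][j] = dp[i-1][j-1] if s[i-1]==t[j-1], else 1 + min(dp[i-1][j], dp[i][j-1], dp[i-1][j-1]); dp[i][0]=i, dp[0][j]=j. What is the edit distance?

   ''  l  d  n  d  f  e
''  0  1  2  3  4  5  6
 m  1  1  2  3  4  5  6
 b  2  2  2  3  4  5  6
 h  3  3  3  3  4  5  6
 c  4  4  4  4  4  5  6
 k  5  5  5  5  5  5  6
 e  6  6  6  6  6  6  5
 a  7  7  7  7  7  7  6
 j  8  8  8  8  8  8  7
 h  9  9  9  9  9  9  8

8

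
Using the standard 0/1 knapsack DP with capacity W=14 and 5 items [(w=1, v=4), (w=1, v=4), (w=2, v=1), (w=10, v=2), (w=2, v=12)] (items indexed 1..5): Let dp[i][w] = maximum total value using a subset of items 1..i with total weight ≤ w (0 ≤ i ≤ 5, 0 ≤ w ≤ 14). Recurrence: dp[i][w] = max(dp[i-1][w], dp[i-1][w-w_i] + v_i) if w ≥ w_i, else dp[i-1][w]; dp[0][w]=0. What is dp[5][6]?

21

i\w   0   1   2   3   4   5   6   7   8   9  10  11  12  13  14
  0   0   0   0   0   0   0   0   0   0   0   0   0   0   0   0
  1   0   4   4   4   4   4   4   4   4   4   4   4   4   4   4
  2   0   4   8   8   8   8   8   8   8   8   8   8   8   8   8
  3   0   4   8   8   9   9   9   9   9   9   9   9   9   9   9
  4   0   4   8   8   9   9   9   9   9   9   9   9  10  10  11
  5   0   4  12  16  20  20  21  21  21  21  21  21  21  21  22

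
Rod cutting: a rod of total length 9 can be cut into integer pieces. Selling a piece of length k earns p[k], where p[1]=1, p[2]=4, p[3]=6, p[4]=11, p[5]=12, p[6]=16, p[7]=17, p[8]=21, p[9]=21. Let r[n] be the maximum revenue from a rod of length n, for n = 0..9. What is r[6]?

   n    0    1    2    3    4    5    6    7    8    9
r[n]    0    1    4    6   11   12   16   17   22   23

16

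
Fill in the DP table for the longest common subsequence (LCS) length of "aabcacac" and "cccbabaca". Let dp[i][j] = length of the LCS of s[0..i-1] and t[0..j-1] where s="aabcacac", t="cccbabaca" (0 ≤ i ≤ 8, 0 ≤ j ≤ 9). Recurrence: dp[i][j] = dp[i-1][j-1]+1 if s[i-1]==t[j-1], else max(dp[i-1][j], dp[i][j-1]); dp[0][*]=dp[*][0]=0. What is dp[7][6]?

   ''  c  c  c  b  a  b  a  c  a
''  0  0  0  0  0  0  0  0  0  0
 a  0  0  0  0  0  1  1  1  1  1
 a  0  0  0  0  0  1  1  2  2  2
 b  0  0  0  0  1  1  2  2  2  2
 c  0  1  1  1  1  1  2  2  3  3
 a  0  1  1  1  1  2  2  3  3  4
 c  0  1  2  2  2  2  2  3  4  4
 a  0  1  2  2  2  3  3  3  4  5
 c  0  1  2  3  3  3  3  3  4  5

3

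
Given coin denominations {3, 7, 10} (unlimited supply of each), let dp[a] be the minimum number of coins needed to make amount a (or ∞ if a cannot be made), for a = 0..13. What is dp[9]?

 a  0  1  2  3  4  5  6  7  8  9 10 11 12 13
dp  0  -  -  1  -  -  2  1  -  3  1  -  4  2
(- denotes ∞ / unreachable)

3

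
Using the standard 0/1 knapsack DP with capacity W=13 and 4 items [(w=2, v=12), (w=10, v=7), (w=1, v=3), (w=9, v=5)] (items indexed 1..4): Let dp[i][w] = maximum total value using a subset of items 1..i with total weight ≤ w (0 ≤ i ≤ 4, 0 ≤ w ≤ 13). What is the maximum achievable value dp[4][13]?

22

i\w   0   1   2   3   4   5   6   7   8   9  10  11  12  13
  0   0   0   0   0   0   0   0   0   0   0   0   0   0   0
  1   0   0  12  12  12  12  12  12  12  12  12  12  12  12
  2   0   0  12  12  12  12  12  12  12  12  12  12  19  19
  3   0   3  12  15  15  15  15  15  15  15  15  15  19  22
  4   0   3  12  15  15  15  15  15  15  15  15  17  20  22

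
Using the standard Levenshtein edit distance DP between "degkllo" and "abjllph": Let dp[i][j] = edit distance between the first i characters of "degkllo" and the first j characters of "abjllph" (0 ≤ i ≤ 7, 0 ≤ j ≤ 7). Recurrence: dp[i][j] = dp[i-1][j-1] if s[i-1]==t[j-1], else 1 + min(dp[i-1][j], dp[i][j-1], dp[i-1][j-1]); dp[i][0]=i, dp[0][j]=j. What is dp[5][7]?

6

   ''  a  b  j  l  l  p  h
''  0  1  2  3  4  5  6  7
 d  1  1  2  3  4  5  6  7
 e  2  2  2  3  4  5  6  7
 g  3  3  3  3  4  5  6  7
 k  4  4  4  4  4  5  6  7
 l  5  5  5  5  4  4  5  6
 l  6  6  6  6  5  4  5  6
 o  7  7  7  7  6  5  5  6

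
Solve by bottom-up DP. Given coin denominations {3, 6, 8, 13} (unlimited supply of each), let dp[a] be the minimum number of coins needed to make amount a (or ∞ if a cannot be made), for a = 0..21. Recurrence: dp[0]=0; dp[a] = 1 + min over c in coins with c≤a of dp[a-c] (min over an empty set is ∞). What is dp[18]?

 a  0  1  2  3  4  5  6  7  8  9 10 11 12 13 14 15 16 17 18 19 20 21
dp  0  -  -  1  -  -  1  -  1  2  -  2  2  1  2  3  2  3  3  2  3  2
(- denotes ∞ / unreachable)

3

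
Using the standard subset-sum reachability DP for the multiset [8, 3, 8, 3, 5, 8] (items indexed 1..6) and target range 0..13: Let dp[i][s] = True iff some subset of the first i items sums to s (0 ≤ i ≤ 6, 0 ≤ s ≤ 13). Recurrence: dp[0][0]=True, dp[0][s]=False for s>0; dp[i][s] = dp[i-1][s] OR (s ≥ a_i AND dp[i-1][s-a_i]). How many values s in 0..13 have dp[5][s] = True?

7

i\s   0   1   2   3   4   5   6   7   8   9  10  11  12  13
  0   T   F   F   F   F   F   F   F   F   F   F   F   F   F
  1   T   F   F   F   F   F   F   F   T   F   F   F   F   F
  2   T   F   F   T   F   F   F   F   T   F   F   T   F   F
  3   T   F   F   T   F   F   F   F   T   F   F   T   F   F
  4   T   F   F   T   F   F   T   F   T   F   F   T   F   F
  5   T   F   F   T   F   T   T   F   T   F   F   T   F   T
  6   T   F   F   T   F   T   T   F   T   F   F   T   F   T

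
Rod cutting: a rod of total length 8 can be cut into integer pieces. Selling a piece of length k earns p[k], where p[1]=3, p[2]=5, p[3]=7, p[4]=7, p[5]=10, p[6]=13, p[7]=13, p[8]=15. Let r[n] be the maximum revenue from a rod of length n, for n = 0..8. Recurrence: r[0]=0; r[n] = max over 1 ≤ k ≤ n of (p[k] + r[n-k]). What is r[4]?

12

   n    0    1    2    3    4    5    6    7    8
r[n]    0    3    6    9   12   15   18   21   24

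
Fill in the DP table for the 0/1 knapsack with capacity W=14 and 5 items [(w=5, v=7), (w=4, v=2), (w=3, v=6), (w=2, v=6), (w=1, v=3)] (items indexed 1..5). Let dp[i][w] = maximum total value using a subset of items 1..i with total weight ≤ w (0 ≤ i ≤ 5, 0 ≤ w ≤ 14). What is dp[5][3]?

i\w   0   1   2   3   4   5   6   7   8   9  10  11  12  13  14
  0   0   0   0   0   0   0   0   0   0   0   0   0   0   0   0
  1   0   0   0   0   0   7   7   7   7   7   7   7   7   7   7
  2   0   0   0   0   2   7   7   7   7   9   9   9   9   9   9
  3   0   0   0   6   6   7   7   8  13  13  13  13  15  15  15
  4   0   0   6   6   6  12  12  13  13  14  19  19  19  19  21
  5   0   3   6   9   9  12  15  15  16  16  19  22  22  22  22

9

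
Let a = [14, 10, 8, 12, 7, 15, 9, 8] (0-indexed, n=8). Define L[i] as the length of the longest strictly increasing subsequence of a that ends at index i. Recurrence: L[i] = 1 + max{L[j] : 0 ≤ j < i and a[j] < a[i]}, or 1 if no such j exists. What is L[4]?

1

   i    0    1    2    3    4    5    6    7
a[i]   14   10    8   12    7   15    9    8
L[i]    1    1    1    2    1    3    2    2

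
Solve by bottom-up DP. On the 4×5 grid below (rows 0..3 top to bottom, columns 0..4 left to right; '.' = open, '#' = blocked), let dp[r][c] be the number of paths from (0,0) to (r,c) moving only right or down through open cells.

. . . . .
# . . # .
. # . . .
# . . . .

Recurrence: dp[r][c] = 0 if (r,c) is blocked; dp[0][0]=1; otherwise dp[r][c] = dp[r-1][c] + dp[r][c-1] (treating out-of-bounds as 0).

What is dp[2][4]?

r\c   0   1   2   3   4
  0   1   1   1   1   1
  1   0   1   2   0   1
  2   0   0   2   2   3
  3   0   0   2   4   7

3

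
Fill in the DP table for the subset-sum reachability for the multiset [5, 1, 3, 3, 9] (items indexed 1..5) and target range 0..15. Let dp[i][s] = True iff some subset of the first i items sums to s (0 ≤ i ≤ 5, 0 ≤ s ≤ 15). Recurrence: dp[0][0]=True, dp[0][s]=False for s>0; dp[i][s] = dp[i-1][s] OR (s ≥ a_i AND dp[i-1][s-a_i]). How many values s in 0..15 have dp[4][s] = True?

11

i\s   0   1   2   3   4   5   6   7   8   9  10  11  12  13  14  15
  0   T   F   F   F   F   F   F   F   F   F   F   F   F   F   F   F
  1   T   F   F   F   F   T   F   F   F   F   F   F   F   F   F   F
  2   T   T   F   F   F   T   T   F   F   F   F   F   F   F   F   F
  3   T   T   F   T   T   T   T   F   T   T   F   F   F   F   F   F
  4   T   T   F   T   T   T   T   T   T   T   F   T   T   F   F   F
  5   T   T   F   T   T   T   T   T   T   T   T   T   T   T   T   T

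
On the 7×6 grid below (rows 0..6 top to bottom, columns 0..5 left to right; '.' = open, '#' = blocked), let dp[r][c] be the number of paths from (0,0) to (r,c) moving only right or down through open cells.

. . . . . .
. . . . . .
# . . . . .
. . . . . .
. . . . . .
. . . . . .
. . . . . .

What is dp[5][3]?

36

r\c   0   1   2   3   4   5
  0   1   1   1   1   1   1
  1   1   2   3   4   5   6
  2   0   2   5   9  14  20
  3   0   2   7  16  30  50
  4   0   2   9  25  55 105
  5   0   2  11  36  91 196
  6   0   2  13  49 140 336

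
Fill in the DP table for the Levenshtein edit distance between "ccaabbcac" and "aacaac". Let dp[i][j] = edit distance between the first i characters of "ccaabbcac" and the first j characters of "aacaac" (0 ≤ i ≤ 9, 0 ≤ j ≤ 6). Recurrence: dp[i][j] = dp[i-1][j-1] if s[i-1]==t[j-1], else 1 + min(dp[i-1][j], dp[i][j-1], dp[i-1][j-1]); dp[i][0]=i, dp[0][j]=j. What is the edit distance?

5

   ''  a  a  c  a  a  c
''  0  1  2  3  4  5  6
 c  1  1  2  2  3  4  5
 c  2  2  2  2  3  4  4
 a  3  2  2  3  2  3  4
 a  4  3  2  3  3  2  3
 b  5  4  3  3  4  3  3
 b  6  5  4  4  4  4  4
 c  7  6  5  4  5  5  4
 a  8  7  6  5  4  5  5
 c  9  8  7  6  5  5  5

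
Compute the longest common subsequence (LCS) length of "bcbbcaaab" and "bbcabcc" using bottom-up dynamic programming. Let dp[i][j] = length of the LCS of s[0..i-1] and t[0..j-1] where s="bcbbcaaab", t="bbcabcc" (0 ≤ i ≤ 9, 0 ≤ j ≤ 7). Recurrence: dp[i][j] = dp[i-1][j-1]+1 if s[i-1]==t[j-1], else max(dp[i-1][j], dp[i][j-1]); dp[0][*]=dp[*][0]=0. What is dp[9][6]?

   ''  b  b  c  a  b  c  c
''  0  0  0  0  0  0  0  0
 b  0  1  1  1  1  1  1  1
 c  0  1  1  2  2  2  2  2
 b  0  1  2  2  2  3  3  3
 b  0  1  2  2  2  3  3  3
 c  0  1  2  3  3  3  4  4
 a  0  1  2  3  4  4  4  4
 a  0  1  2  3  4  4  4  4
 a  0  1  2  3  4  4  4  4
 b  0  1  2  3  4  5  5  5

5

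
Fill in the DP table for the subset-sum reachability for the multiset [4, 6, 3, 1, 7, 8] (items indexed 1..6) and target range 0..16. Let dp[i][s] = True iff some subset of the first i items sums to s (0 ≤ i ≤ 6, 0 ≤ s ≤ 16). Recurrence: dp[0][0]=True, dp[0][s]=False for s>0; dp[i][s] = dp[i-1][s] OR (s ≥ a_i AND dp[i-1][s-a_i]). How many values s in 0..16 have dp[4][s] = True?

i\s   0   1   2   3   4   5   6   7   8   9  10  11  12  13  14  15  16
  0   T   F   F   F   F   F   F   F   F   F   F   F   F   F   F   F   F
  1   T   F   F   F   T   F   F   F   F   F   F   F   F   F   F   F   F
  2   T   F   F   F   T   F   T   F   F   F   T   F   F   F   F   F   F
  3   T   F   F   T   T   F   T   T   F   T   T   F   F   T   F   F   F
  4   T   T   F   T   T   T   T   T   T   T   T   T   F   T   T   F   F
  5   T   T   F   T   T   T   T   T   T   T   T   T   T   T   T   T   T
  6   T   T   F   T   T   T   T   T   T   T   T   T   T   T   T   T   T

13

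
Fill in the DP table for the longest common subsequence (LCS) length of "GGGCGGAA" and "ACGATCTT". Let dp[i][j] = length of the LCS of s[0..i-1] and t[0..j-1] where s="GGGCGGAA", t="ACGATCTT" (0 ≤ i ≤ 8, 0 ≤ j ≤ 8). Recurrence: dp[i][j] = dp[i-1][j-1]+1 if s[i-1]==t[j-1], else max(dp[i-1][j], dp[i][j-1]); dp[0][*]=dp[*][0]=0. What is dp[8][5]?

3

   ''  A  C  G  A  T  C  T  T
''  0  0  0  0  0  0  0  0  0
 G  0  0  0  1  1  1  1  1  1
 G  0  0  0  1  1  1  1  1  1
 G  0  0  0  1  1  1  1  1  1
 C  0  0  1  1  1  1  2  2  2
 G  0  0  1  2  2  2  2  2  2
 G  0  0  1  2  2  2  2  2  2
 A  0  1  1  2  3  3  3  3  3
 A  0  1  1  2  3  3  3  3  3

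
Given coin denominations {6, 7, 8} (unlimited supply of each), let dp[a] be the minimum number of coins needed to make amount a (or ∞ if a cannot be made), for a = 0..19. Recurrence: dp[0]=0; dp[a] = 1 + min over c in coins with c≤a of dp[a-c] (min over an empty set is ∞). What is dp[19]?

3

 a  0  1  2  3  4  5  6  7  8  9 10 11 12 13 14 15 16 17 18 19
dp  0  -  -  -  -  -  1  1  1  -  -  -  2  2  2  2  2  -  3  3
(- denotes ∞ / unreachable)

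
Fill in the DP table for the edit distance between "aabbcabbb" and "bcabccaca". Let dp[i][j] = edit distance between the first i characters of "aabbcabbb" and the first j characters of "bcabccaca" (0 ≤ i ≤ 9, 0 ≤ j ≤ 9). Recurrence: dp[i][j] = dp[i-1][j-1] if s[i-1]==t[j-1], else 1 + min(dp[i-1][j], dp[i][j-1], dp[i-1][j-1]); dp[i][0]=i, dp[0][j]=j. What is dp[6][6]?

4

   ''  b  c  a  b  c  c  a  c  a
''  0  1  2  3  4  5  6  7  8  9
 a  1  1  2  2  3  4  5  6  7  8
 a  2  2  2  2  3  4  5  5  6  7
 b  3  2  3  3  2  3  4  5  6  7
 b  4  3  3  4  3  3  4  5  6  7
 c  5  4  3  4  4  3  3  4  5  6
 a  6  5  4  3  4  4  4  3  4  5
 b  7  6  5  4  3  4  5  4  4  5
 b  8  7  6  5  4  4  5  5  5  5
 b  9  8  7  6  5  5  5  6  6  6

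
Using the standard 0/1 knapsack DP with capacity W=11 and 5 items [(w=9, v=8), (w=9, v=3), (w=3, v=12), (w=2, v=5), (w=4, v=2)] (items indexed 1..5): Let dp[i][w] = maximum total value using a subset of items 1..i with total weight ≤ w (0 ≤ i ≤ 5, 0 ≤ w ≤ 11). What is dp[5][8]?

17

i\w   0   1   2   3   4   5   6   7   8   9  10  11
  0   0   0   0   0   0   0   0   0   0   0   0   0
  1   0   0   0   0   0   0   0   0   0   8   8   8
  2   0   0   0   0   0   0   0   0   0   8   8   8
  3   0   0   0  12  12  12  12  12  12  12  12  12
  4   0   0   5  12  12  17  17  17  17  17  17  17
  5   0   0   5  12  12  17  17  17  17  19  19  19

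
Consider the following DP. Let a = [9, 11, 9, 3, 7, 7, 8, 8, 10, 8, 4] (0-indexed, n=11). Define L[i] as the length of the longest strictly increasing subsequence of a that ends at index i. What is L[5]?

   i    0    1    2    3    4    5    6    7    8    9   10
a[i]    9   11    9    3    7    7    8    8   10    8    4
L[i]    1    2    1    1    2    2    3    3    4    3    2

2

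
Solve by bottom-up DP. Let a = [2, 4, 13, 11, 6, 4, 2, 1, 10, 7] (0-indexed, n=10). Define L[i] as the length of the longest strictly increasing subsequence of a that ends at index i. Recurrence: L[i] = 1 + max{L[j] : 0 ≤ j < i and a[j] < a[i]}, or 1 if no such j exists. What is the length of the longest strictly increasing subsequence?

   i    0    1    2    3    4    5    6    7    8    9
a[i]    2    4   13   11    6    4    2    1   10    7
L[i]    1    2    3    3    3    2    1    1    4    4

4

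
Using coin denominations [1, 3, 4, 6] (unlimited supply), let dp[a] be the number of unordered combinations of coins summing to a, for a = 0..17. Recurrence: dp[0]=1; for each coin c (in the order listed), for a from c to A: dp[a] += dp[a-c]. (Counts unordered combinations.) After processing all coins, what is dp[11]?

12

after  coin     0     1     2     3     4     5     6     7     8     9    10    11    12    13    14    15    16    17
          1     1     1     1     1     1     1     1     1     1     1     1     1     1     1     1     1     1     1
          3     1     1     1     2     2     2     3     3     3     4     4     4     5     5     5     6     6     6
          4     1     1     1     2     3     3     4     5     6     7     8     9    11    12    13    15    17    18
          6     1     1     1     2     3     3     5     6     7     9    11    12    16    18    20    24    28    30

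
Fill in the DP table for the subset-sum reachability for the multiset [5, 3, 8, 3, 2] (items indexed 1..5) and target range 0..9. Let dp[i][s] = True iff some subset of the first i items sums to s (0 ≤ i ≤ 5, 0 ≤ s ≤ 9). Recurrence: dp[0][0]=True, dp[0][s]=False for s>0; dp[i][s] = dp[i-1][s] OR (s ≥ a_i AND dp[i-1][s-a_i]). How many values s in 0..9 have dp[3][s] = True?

i\s   0   1   2   3   4   5   6   7   8   9
  0   T   F   F   F   F   F   F   F   F   F
  1   T   F   F   F   F   T   F   F   F   F
  2   T   F   F   T   F   T   F   F   T   F
  3   T   F   F   T   F   T   F   F   T   F
  4   T   F   F   T   F   T   T   F   T   F
  5   T   F   T   T   F   T   T   T   T   F

4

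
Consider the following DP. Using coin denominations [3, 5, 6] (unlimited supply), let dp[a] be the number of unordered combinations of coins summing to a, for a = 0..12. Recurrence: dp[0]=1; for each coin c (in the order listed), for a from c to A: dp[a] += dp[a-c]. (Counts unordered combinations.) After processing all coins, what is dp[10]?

1

after  coin     0     1     2     3     4     5     6     7     8     9    10    11    12
          3     1     0     0     1     0     0     1     0     0     1     0     0     1
          5     1     0     0     1     0     1     1     0     1     1     1     1     1
          6     1     0     0     1     0     1     2     0     1     2     1     2     3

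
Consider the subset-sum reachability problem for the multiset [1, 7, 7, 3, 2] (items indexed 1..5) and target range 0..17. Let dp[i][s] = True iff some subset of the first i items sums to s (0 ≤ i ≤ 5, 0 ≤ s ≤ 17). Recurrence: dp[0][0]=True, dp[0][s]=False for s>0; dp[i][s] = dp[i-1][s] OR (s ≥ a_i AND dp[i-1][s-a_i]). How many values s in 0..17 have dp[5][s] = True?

18

i\s   0   1   2   3   4   5   6   7   8   9  10  11  12  13  14  15  16  17
  0   T   F   F   F   F   F   F   F   F   F   F   F   F   F   F   F   F   F
  1   T   T   F   F   F   F   F   F   F   F   F   F   F   F   F   F   F   F
  2   T   T   F   F   F   F   F   T   T   F   F   F   F   F   F   F   F   F
  3   T   T   F   F   F   F   F   T   T   F   F   F   F   F   T   T   F   F
  4   T   T   F   T   T   F   F   T   T   F   T   T   F   F   T   T   F   T
  5   T   T   T   T   T   T   T   T   T   T   T   T   T   T   T   T   T   T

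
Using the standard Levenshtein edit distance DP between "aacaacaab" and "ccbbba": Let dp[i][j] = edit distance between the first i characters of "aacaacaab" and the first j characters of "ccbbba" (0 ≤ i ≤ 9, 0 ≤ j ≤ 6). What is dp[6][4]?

5

   ''  c  c  b  b  b  a
''  0  1  2  3  4  5  6
 a  1  1  2  3  4  5  5
 a  2  2  2  3  4  5  5
 c  3  2  2  3  4  5  6
 a  4  3  3  3  4  5  5
 a  5  4  4  4  4  5  5
 c  6  5  4  5  5  5  6
 a  7  6  5  5  6  6  5
 a  8  7  6  6  6  7  6
 b  9  8  7  6  6  6  7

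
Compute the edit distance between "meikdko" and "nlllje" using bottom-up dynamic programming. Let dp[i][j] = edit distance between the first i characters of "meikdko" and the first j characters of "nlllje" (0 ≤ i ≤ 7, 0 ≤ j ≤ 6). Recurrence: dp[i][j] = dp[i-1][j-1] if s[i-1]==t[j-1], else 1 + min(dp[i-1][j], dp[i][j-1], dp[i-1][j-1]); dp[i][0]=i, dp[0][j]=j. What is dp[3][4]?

   ''  n  l  l  l  j  e
''  0  1  2  3  4  5  6
 m  1  1  2  3  4  5  6
 e  2  2  2  3  4  5  5
 i  3  3  3  3  4  5  6
 k  4  4  4  4  4  5  6
 d  5  5  5  5  5  5  6
 k  6  6  6  6  6  6  6
 o  7  7  7  7  7  7  7

4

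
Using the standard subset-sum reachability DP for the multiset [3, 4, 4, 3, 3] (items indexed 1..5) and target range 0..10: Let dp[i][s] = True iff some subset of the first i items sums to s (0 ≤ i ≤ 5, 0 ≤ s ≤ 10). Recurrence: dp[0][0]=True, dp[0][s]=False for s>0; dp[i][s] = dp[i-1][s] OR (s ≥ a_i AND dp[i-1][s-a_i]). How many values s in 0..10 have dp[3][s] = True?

5

i\s   0   1   2   3   4   5   6   7   8   9  10
  0   T   F   F   F   F   F   F   F   F   F   F
  1   T   F   F   T   F   F   F   F   F   F   F
  2   T   F   F   T   T   F   F   T   F   F   F
  3   T   F   F   T   T   F   F   T   T   F   F
  4   T   F   F   T   T   F   T   T   T   F   T
  5   T   F   F   T   T   F   T   T   T   T   T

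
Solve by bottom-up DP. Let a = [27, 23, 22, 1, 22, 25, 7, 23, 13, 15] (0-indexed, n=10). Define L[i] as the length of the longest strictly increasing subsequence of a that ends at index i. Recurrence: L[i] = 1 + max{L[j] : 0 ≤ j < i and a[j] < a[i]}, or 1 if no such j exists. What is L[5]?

3

   i    0    1    2    3    4    5    6    7    8    9
a[i]   27   23   22    1   22   25    7   23   13   15
L[i]    1    1    1    1    2    3    2    3    3    4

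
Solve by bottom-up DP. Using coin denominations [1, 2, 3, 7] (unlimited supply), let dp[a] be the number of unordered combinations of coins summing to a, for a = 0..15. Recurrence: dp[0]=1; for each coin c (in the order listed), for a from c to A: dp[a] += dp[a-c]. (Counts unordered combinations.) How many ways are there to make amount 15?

38

after  coin     0     1     2     3     4     5     6     7     8     9    10    11    12    13    14    15
          1     1     1     1     1     1     1     1     1     1     1     1     1     1     1     1     1
          2     1     1     2     2     3     3     4     4     5     5     6     6     7     7     8     8
          3     1     1     2     3     4     5     7     8    10    12    14    16    19    21    24    27
          7     1     1     2     3     4     5     7     9    11    14    17    20    24    28    33    38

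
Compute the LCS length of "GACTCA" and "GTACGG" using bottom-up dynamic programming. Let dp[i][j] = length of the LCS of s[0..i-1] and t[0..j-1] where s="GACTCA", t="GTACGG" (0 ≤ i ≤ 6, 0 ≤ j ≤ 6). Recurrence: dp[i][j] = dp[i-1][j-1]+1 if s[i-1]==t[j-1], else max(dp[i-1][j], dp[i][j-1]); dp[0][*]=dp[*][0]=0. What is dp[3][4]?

   ''  G  T  A  C  G  G
''  0  0  0  0  0  0  0
 G  0  1  1  1  1  1  1
 A  0  1  1  2  2  2  2
 C  0  1  1  2  3  3  3
 T  0  1  2  2  3  3  3
 C  0  1  2  2  3  3  3
 A  0  1  2  3  3  3  3

3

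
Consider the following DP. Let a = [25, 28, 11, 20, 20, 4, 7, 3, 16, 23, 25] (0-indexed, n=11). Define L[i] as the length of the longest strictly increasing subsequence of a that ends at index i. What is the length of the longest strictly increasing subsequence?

   i    0    1    2    3    4    5    6    7    8    9   10
a[i]   25   28   11   20   20    4    7    3   16   23   25
L[i]    1    2    1    2    2    1    2    1    3    4    5

5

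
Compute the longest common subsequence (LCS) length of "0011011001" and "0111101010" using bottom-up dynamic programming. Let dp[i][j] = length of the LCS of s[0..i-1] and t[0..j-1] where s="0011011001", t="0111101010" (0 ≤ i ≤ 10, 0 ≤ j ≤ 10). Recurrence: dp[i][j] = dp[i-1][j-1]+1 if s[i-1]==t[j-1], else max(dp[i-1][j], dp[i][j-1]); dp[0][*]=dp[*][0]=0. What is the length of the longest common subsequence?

8

   ''  0  1  1  1  1  0  1  0  1  0
''  0  0  0  0  0  0  0  0  0  0  0
 0  0  1  1  1  1  1  1  1  1  1  1
 0  0  1  1  1  1  1  2  2  2  2  2
 1  0  1  2  2  2  2  2  3  3  3  3
 1  0  1  2  3  3  3  3  3  3  4  4
 0  0  1  2  3  3  3  4  4  4  4  5
 1  0  1  2  3  4  4  4  5  5  5  5
 1  0  1  2  3  4  5  5  5  5  6  6
 0  0  1  2  3  4  5  6  6  6  6  7
 0  0  1  2  3  4  5  6  6  7  7  7
 1  0  1  2  3  4  5  6  7  7  8  8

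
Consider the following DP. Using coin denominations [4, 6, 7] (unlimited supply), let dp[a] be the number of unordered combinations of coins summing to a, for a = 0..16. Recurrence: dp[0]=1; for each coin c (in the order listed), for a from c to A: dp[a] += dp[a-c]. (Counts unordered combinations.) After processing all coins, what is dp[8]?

after  coin     0     1     2     3     4     5     6     7     8     9    10    11    12    13    14    15    16
          4     1     0     0     0     1     0     0     0     1     0     0     0     1     0     0     0     1
          6     1     0     0     0     1     0     1     0     1     0     1     0     2     0     1     0     2
          7     1     0     0     0     1     0     1     1     1     0     1     1     2     1     2     1     2

1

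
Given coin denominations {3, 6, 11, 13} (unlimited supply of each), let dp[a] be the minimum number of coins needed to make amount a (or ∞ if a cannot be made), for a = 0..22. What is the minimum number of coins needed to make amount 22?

 a  0  1  2  3  4  5  6  7  8  9 10 11 12 13 14 15 16 17 18 19 20 21 22
dp  0  -  -  1  -  -  1  -  -  2  -  1  2  1  2  3  2  2  3  2  3  4  2
(- denotes ∞ / unreachable)

2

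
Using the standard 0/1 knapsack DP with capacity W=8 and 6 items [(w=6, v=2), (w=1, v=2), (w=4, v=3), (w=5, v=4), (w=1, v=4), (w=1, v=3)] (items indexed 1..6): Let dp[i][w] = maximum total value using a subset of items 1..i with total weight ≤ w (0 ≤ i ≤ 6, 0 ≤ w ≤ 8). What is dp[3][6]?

5

i\w   0   1   2   3   4   5   6   7   8
  0   0   0   0   0   0   0   0   0   0
  1   0   0   0   0   0   0   2   2   2
  2   0   2   2   2   2   2   2   4   4
  3   0   2   2   2   3   5   5   5   5
  4   0   2   2   2   3   5   6   6   6
  5   0   4   6   6   6   7   9  10  10
  6   0   4   7   9   9   9  10  12  13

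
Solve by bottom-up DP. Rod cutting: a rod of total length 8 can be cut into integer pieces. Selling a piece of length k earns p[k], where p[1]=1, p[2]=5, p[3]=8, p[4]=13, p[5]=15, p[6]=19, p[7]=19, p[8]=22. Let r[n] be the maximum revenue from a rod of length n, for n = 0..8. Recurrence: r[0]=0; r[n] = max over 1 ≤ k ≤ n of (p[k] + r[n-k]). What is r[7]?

21

   n    0    1    2    3    4    5    6    7    8
r[n]    0    1    5    8   13   15   19   21   26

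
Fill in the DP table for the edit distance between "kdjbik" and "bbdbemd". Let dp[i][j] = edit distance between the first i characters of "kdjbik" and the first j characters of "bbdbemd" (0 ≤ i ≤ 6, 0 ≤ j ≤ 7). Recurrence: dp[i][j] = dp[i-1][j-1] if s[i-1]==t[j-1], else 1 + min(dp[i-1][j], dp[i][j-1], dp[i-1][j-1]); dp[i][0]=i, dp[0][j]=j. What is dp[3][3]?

   ''  b  b  d  b  e  m  d
''  0  1  2  3  4  5  6  7
 k  1  1  2  3  4  5  6  7
 d  2  2  2  2  3  4  5  6
 j  3  3  3  3  3  4  5  6
 b  4  3  3  4  3  4  5  6
 i  5  4  4  4  4  4  5  6
 k  6  5  5  5  5  5  5  6

3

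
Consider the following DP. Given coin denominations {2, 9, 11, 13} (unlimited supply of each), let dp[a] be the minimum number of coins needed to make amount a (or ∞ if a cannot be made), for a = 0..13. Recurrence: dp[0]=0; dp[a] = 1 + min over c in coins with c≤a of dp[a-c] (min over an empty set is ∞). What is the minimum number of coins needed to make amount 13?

1

 a  0  1  2  3  4  5  6  7  8  9 10 11 12 13
dp  0  -  1  -  2  -  3  -  4  1  5  1  6  1
(- denotes ∞ / unreachable)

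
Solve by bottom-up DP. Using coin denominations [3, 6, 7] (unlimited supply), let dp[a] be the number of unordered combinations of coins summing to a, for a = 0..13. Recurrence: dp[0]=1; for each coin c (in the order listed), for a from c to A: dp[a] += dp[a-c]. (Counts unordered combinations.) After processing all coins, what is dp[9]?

2

after  coin     0     1     2     3     4     5     6     7     8     9    10    11    12    13
          3     1     0     0     1     0     0     1     0     0     1     0     0     1     0
          6     1     0     0     1     0     0     2     0     0     2     0     0     3     0
          7     1     0     0     1     0     0     2     1     0     2     1     0     3     2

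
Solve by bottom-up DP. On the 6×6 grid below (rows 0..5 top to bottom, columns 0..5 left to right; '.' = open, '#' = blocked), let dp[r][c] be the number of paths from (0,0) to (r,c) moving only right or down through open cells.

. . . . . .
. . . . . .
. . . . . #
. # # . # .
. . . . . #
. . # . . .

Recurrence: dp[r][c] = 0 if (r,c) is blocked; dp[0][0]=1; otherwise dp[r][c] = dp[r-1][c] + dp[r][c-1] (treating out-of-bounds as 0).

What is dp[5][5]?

r\c   0   1   2   3   4   5
  0   1   1   1   1   1   1
  1   1   2   3   4   5   6
  2   1   3   6  10  15   0
  3   1   0   0  10   0   0
  4   1   1   1  11  11   0
  5   1   2   0  11  22  22

22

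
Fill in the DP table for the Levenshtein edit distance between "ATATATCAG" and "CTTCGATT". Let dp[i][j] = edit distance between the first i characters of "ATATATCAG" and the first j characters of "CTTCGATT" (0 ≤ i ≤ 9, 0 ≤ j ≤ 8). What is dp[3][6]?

4

   ''  C  T  T  C  G  A  T  T
''  0  1  2  3  4  5  6  7  8
 A  1  1  2  3  4  5  5  6  7
 T  2  2  1  2  3  4  5  5  6
 A  3  3  2  2  3  4  4  5  6
 T  4  4  3  2  3  4  5  4  5
 A  5  5  4  3  3  4  4  5  5
 T  6  6  5  4  4  4  5  4  5
 C  7  6  6  5  4  5  5  5  5
 A  8  7  7  6  5  5  5  6  6
 G  9  8  8  7  6  5  6  6  7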